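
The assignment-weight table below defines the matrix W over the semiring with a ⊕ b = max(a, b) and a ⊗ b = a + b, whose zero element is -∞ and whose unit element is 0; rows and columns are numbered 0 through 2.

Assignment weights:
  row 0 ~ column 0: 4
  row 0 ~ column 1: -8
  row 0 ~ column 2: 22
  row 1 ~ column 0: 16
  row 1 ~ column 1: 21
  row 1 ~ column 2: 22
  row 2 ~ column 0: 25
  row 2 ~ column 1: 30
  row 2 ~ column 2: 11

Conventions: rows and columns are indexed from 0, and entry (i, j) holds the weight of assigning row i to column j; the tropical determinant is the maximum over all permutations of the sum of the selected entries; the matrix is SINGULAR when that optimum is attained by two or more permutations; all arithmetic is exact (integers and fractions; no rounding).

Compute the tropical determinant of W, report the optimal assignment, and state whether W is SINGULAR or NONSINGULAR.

σ = (0, 1, 2): 4 + 21 + 11 = 36
σ = (0, 2, 1): 4 + 22 + 30 = 56
σ = (1, 0, 2): (-8) + 16 + 11 = 19
σ = (1, 2, 0): (-8) + 22 + 25 = 39
σ = (2, 0, 1): 22 + 16 + 30 = 68
σ = (2, 1, 0): 22 + 21 + 25 = 68
Optimal value attained by: σ = (2, 0, 1).
Answer: det⊕(W) = 68; verdict: SINGULAR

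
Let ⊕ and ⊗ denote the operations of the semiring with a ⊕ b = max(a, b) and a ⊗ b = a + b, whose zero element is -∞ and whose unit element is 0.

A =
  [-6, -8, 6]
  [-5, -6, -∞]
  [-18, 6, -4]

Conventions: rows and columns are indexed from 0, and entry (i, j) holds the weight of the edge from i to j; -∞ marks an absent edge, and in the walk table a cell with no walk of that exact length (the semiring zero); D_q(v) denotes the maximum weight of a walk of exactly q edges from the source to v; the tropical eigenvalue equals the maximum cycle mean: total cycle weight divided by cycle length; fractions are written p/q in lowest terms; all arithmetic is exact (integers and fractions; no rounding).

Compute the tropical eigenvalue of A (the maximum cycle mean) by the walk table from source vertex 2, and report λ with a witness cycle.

q=0: [-∞, -∞, 0]
q=1: [-18, 6, -4]
q=2: [1, 2, -8]
q=3: [-3, -2, 7]
Optimal cycle mean attained by: cycle 0->2->1->0, total 6 + 6 + (-5), length 3.
Answer: λ = 7/3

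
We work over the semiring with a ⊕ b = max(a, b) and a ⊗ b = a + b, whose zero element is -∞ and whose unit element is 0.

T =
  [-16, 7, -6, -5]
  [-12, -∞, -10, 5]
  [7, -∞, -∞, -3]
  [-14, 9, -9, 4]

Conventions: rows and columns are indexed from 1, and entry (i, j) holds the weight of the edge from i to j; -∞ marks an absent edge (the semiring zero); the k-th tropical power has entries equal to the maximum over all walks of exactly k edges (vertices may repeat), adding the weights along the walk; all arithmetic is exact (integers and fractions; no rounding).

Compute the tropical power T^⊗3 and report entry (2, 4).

T^⊗2:
  [1, 4, -3, 12]
  [-3, 14, -4, 9]
  [-9, 14, 1, 2]
  [-2, 13, -1, 14]
T^⊗3:
  [4, 21, 3, 16]
  [3, 18, 4, 19]
  [8, 11, 4, 19]
  [6, 23, 5, 18]
Key observation: the optimum is the walk 2->4->2->4, with weight 5 + 9 + 5 = 19.
Optimal value attained by: walk 2->4->2->4.
Answer: (T^⊗3)[2][4] = 19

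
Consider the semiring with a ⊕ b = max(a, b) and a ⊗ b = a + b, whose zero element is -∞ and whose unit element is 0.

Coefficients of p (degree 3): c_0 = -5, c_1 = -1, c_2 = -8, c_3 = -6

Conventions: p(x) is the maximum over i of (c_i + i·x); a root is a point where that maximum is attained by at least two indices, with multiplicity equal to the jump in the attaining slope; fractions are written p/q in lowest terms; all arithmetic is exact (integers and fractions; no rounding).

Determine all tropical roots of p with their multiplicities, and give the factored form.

hull edge (i=0, c=-5) to (i=1, c=-1): slope 4, span 1
hull edge (i=1, c=-1) to (i=3, c=-6): slope -5/2, span 2
Factored form: p(x) = -6 ⊗ (x ⊕ (-4)) ⊗ (x ⊕ 5/2) ⊗ (x ⊕ 5/2)
Answer: roots = -4 (mult 1), 5/2 (mult 2)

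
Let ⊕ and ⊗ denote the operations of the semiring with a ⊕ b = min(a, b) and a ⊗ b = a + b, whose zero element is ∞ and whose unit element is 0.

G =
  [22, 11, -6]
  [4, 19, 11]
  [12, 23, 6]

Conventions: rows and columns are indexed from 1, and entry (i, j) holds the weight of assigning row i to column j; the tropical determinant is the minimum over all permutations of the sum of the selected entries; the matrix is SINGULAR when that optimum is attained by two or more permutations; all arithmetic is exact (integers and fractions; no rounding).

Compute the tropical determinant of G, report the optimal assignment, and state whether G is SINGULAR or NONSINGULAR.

σ = (1, 2, 3): 22 + 19 + 6 = 47
σ = (1, 3, 2): 22 + 11 + 23 = 56
σ = (2, 1, 3): 11 + 4 + 6 = 21
σ = (2, 3, 1): 11 + 11 + 12 = 34
σ = (3, 1, 2): (-6) + 4 + 23 = 21
σ = (3, 2, 1): (-6) + 19 + 12 = 25
Optimal value attained by: σ = (2, 1, 3).
Answer: det⊕(G) = 21; verdict: SINGULAR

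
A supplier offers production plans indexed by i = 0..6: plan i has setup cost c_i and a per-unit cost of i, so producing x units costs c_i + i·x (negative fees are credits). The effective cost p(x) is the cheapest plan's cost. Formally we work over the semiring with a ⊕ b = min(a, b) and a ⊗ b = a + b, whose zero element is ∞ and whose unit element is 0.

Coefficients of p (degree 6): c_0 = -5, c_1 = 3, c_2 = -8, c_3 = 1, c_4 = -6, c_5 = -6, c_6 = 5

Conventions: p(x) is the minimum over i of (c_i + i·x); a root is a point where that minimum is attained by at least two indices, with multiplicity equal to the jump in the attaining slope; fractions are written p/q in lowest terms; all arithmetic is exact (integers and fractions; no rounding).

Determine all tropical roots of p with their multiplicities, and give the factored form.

hull edge (i=0, c=-5) to (i=2, c=-8): slope -3/2, span 2
hull edge (i=2, c=-8) to (i=5, c=-6): slope 2/3, span 3
hull edge (i=5, c=-6) to (i=6, c=5): slope 11, span 1
Factored form: p(x) = 5 ⊗ (x ⊕ (-11)) ⊗ (x ⊕ (-2/3)) ⊗ (x ⊕ (-2/3)) ⊗ (x ⊕ (-2/3)) ⊗ (x ⊕ 3/2) ⊗ (x ⊕ 3/2)
Answer: roots = -11 (mult 1), -2/3 (mult 3), 3/2 (mult 2)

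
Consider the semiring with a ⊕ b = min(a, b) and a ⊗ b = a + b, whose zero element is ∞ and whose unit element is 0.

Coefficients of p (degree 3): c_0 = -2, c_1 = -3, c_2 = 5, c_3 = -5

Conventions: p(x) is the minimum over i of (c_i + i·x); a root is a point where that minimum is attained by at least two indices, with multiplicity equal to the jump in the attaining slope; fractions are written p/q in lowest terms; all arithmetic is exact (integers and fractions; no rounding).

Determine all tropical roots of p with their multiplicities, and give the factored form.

hull edge (i=0, c=-2) to (i=3, c=-5): slope -1, span 3
Factored form: p(x) = -5 ⊗ (x ⊕ 1) ⊗ (x ⊕ 1) ⊗ (x ⊕ 1)
Answer: roots = 1 (mult 3)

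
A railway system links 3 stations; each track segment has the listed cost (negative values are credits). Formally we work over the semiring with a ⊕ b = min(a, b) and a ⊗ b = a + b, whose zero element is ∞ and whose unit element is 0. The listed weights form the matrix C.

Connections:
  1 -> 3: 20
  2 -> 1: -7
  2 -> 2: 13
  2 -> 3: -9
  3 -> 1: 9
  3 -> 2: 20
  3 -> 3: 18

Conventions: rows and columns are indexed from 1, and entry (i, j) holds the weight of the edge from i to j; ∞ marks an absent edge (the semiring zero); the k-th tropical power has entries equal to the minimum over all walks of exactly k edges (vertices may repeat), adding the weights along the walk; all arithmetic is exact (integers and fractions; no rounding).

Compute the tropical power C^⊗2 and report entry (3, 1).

C^⊗2:
  [29, 40, 38]
  [0, 11, 4]
  [13, 33, 11]
Key observation: the optimum is the walk 3->2->1, with weight 20 + (-7) = 13.
Optimal value attained by: walk 3->2->1.
Answer: (C^⊗2)[3][1] = 13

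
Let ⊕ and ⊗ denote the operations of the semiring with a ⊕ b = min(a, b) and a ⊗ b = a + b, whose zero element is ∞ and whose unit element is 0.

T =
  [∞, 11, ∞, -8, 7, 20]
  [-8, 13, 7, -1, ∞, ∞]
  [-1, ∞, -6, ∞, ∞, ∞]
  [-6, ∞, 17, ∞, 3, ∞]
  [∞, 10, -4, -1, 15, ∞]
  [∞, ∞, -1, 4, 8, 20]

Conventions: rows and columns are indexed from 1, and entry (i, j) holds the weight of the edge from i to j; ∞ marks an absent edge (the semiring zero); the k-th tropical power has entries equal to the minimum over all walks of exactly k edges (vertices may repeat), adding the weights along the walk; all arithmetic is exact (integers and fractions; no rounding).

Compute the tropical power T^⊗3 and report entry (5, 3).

T^⊗2:
  [-14, 17, 3, 6, -5, 40]
  [-7, 3, 1, -16, -1, 12]
  [-7, 10, -12, -9, 6, 19]
  [16, 5, -1, -14, 1, 14]
  [-7, 23, -10, 9, 2, ∞]
  [-2, 18, -7, 7, 7, 40]
T^⊗3:
  [0, -3, -9, -22, -7, 6]
  [-22, 4, -5, -15, -13, 13]
  [-15, 4, -18, -15, -6, 13]
  [-20, 11, -7, 0, -11, 34]
  [-11, 4, -16, -15, 0, 13]
  [-8, 9, -13, -10, 5, 18]
Key observation: the optimum is the walk 5->3->3->3, with weight (-4) + (-6) + (-6) = -16.
Optimal value attained by: walk 5->3->3->3.
Answer: (T^⊗3)[5][3] = -16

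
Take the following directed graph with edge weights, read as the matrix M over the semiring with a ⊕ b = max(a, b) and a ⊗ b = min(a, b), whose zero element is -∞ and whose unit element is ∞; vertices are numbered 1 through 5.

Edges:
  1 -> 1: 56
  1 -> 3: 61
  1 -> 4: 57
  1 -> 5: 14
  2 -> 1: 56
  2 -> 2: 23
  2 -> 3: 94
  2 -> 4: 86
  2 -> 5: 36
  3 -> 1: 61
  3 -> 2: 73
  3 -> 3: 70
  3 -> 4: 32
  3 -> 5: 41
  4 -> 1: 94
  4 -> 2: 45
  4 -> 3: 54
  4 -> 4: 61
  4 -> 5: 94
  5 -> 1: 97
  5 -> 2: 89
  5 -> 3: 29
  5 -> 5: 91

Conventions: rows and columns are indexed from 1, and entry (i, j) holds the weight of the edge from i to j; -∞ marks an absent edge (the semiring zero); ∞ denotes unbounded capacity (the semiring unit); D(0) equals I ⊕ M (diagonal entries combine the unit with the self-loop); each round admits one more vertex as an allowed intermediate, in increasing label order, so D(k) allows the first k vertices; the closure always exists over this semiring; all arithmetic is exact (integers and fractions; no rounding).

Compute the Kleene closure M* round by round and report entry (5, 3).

D(0):
  [∞, -∞, 61, 57, 14]
  [56, ∞, 94, 86, 36]
  [61, 73, ∞, 32, 41]
  [94, 45, 54, ∞, 94]
  [97, 89, 29, -∞, ∞]
D(1):
  [∞, -∞, 61, 57, 14]
  [56, ∞, 94, 86, 36]
  [61, 73, ∞, 57, 41]
  [94, 45, 61, ∞, 94]
  [97, 89, 61, 57, ∞]
D(2):
  [∞, -∞, 61, 57, 14]
  [56, ∞, 94, 86, 36]
  [61, 73, ∞, 73, 41]
  [94, 45, 61, ∞, 94]
  [97, 89, 89, 86, ∞]
D(3):
  [∞, 61, 61, 61, 41]
  [61, ∞, 94, 86, 41]
  [61, 73, ∞, 73, 41]
  [94, 61, 61, ∞, 94]
  [97, 89, 89, 86, ∞]
D(4):
  [∞, 61, 61, 61, 61]
  [86, ∞, 94, 86, 86]
  [73, 73, ∞, 73, 73]
  [94, 61, 61, ∞, 94]
  [97, 89, 89, 86, ∞]
D(5):
  [∞, 61, 61, 61, 61]
  [86, ∞, 94, 86, 86]
  [73, 73, ∞, 73, 73]
  [94, 89, 89, ∞, 94]
  [97, 89, 89, 86, ∞]
Answer: M*[5][3] = 89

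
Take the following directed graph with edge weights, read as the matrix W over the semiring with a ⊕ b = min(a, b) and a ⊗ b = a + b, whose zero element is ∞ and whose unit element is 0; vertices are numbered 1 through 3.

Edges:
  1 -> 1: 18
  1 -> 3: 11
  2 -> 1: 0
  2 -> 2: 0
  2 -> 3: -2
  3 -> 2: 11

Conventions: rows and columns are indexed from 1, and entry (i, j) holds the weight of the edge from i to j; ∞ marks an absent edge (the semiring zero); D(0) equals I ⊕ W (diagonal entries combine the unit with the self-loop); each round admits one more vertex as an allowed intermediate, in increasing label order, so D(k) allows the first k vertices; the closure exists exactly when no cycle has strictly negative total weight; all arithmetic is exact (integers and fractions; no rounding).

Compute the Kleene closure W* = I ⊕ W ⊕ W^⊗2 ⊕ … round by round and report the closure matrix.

D(0):
  [0, ∞, 11]
  [0, 0, -2]
  [∞, 11, 0]
D(1):
  [0, ∞, 11]
  [0, 0, -2]
  [∞, 11, 0]
D(2):
  [0, ∞, 11]
  [0, 0, -2]
  [11, 11, 0]
D(3):
  [0, 22, 11]
  [0, 0, -2]
  [11, 11, 0]
Answer: W* = [[0, 22, 11], [0, 0, -2], [11, 11, 0]]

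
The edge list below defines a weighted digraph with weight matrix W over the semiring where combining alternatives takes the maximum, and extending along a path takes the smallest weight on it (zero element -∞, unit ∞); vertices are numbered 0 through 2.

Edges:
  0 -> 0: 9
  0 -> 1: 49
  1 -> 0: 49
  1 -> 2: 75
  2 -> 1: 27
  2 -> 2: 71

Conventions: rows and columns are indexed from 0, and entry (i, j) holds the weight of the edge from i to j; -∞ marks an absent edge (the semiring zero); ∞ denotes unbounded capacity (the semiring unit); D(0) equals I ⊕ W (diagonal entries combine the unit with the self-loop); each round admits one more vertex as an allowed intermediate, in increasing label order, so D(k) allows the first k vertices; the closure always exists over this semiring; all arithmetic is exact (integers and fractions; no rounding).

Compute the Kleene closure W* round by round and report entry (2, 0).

D(0):
  [∞, 49, -∞]
  [49, ∞, 75]
  [-∞, 27, ∞]
D(1):
  [∞, 49, -∞]
  [49, ∞, 75]
  [-∞, 27, ∞]
D(2):
  [∞, 49, 49]
  [49, ∞, 75]
  [27, 27, ∞]
D(3):
  [∞, 49, 49]
  [49, ∞, 75]
  [27, 27, ∞]
Answer: W*[2][0] = 27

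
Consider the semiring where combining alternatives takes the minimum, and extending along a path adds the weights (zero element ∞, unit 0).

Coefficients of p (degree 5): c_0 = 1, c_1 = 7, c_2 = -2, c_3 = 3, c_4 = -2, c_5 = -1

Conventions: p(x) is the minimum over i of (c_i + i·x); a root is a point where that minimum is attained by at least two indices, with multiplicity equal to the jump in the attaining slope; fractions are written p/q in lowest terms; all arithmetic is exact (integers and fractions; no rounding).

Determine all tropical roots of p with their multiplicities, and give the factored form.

hull edge (i=0, c=1) to (i=2, c=-2): slope -3/2, span 2
hull edge (i=2, c=-2) to (i=4, c=-2): slope 0, span 2
hull edge (i=4, c=-2) to (i=5, c=-1): slope 1, span 1
Factored form: p(x) = -1 ⊗ (x ⊕ (-1)) ⊗ (x ⊕ 0) ⊗ (x ⊕ 0) ⊗ (x ⊕ 3/2) ⊗ (x ⊕ 3/2)
Answer: roots = -1 (mult 1), 0 (mult 2), 3/2 (mult 2)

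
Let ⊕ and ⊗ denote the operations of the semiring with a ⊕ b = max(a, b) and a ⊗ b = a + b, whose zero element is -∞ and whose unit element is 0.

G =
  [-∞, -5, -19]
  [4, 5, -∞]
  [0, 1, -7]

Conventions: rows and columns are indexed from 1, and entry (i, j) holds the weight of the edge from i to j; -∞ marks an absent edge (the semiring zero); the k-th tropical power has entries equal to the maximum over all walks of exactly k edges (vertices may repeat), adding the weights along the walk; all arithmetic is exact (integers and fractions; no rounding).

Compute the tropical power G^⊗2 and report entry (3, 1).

G^⊗2:
  [-1, 0, -26]
  [9, 10, -15]
  [5, 6, -14]
Key observation: the optimum is the walk 3->2->1, with weight 1 + 4 = 5.
Optimal value attained by: walk 3->2->1.
Answer: (G^⊗2)[3][1] = 5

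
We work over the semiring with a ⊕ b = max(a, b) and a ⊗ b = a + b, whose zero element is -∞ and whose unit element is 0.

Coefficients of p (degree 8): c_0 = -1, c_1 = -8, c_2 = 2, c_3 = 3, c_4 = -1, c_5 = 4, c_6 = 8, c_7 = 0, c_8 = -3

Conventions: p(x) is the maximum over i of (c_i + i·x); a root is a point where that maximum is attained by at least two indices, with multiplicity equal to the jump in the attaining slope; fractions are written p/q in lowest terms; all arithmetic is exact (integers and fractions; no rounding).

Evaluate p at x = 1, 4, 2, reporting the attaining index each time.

p(1) = max(-1+0·1=-1, -8+1·1=-7, 2+2·1=4, 3+3·1=6, -1+4·1=3, 4+5·1=9, 8+6·1=14, 0+7·1=7, -3+8·1=5) = 14 (attained by i=6)
p(4) = max(-1+0·4=-1, -8+1·4=-4, 2+2·4=10, 3+3·4=15, -1+4·4=15, 4+5·4=24, 8+6·4=32, 0+7·4=28, -3+8·4=29) = 32 (attained by i=6)
p(2) = max(-1+0·2=-1, -8+1·2=-6, 2+2·2=6, 3+3·2=9, -1+4·2=7, 4+5·2=14, 8+6·2=20, 0+7·2=14, -3+8·2=13) = 20 (attained by i=6)
Answer: p(1) = 14; p(4) = 32; p(2) = 20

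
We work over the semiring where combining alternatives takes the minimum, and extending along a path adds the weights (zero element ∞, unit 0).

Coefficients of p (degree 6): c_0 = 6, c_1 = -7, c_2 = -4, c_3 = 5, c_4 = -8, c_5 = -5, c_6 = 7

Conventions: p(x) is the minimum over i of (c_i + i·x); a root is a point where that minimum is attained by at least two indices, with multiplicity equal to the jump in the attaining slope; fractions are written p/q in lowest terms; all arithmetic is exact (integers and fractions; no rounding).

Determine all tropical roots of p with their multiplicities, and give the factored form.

hull edge (i=0, c=6) to (i=1, c=-7): slope -13, span 1
hull edge (i=1, c=-7) to (i=4, c=-8): slope -1/3, span 3
hull edge (i=4, c=-8) to (i=5, c=-5): slope 3, span 1
hull edge (i=5, c=-5) to (i=6, c=7): slope 12, span 1
Factored form: p(x) = 7 ⊗ (x ⊕ (-12)) ⊗ (x ⊕ (-3)) ⊗ (x ⊕ 1/3) ⊗ (x ⊕ 1/3) ⊗ (x ⊕ 1/3) ⊗ (x ⊕ 13)
Answer: roots = -12 (mult 1), -3 (mult 1), 1/3 (mult 3), 13 (mult 1)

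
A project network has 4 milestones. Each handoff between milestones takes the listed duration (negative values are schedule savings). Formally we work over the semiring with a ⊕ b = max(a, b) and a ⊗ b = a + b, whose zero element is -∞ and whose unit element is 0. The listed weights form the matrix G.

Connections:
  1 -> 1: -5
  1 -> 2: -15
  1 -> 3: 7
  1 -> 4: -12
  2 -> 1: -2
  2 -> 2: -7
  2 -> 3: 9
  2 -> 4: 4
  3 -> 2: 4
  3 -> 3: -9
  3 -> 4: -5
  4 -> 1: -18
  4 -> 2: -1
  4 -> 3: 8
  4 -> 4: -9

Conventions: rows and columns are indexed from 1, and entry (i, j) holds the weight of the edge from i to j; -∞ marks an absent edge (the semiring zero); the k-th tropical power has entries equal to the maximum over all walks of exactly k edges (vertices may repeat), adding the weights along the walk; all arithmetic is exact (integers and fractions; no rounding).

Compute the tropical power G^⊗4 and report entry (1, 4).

G^⊗2:
  [-10, 11, 2, 2]
  [-7, 13, 12, 4]
  [2, -3, 13, 8]
  [-3, 12, 8, 3]
G^⊗3:
  [9, 6, 20, 15]
  [11, 16, 22, 17]
  [-3, 17, 16, 8]
  [10, 12, 21, 16]
G^⊗4:
  [4, 24, 23, 15]
  [14, 26, 25, 20]
  [15, 20, 26, 21]
  [10, 25, 24, 16]
Key observation: the optimum is the walk 1->3->2->3->4, with weight 7 + 4 + 9 + (-5) = 15.
Optimal value attained by: walk 1->3->2->3->4.
Answer: (G^⊗4)[1][4] = 15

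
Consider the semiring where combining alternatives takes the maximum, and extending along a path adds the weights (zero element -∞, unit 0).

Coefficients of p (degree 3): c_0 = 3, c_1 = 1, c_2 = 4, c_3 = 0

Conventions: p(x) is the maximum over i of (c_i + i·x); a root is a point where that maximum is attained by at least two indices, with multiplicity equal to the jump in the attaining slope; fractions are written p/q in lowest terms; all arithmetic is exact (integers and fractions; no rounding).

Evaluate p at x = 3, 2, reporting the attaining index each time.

p(3) = max(3+0·3=3, 1+1·3=4, 4+2·3=10, 0+3·3=9) = 10 (attained by i=2)
p(2) = max(3+0·2=3, 1+1·2=3, 4+2·2=8, 0+3·2=6) = 8 (attained by i=2)
Answer: p(3) = 10; p(2) = 8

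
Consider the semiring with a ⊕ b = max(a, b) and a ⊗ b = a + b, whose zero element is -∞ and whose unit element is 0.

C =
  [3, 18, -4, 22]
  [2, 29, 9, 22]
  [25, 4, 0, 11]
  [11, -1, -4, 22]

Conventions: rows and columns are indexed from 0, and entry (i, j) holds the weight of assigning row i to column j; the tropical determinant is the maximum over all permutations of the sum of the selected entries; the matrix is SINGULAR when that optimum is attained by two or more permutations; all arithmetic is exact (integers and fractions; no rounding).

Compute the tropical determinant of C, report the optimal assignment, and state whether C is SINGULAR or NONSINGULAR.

σ = (0, 1, 2, 3): 3 + 29 + 0 + 22 = 54
σ = (0, 1, 3, 2): 3 + 29 + 11 + (-4) = 39
σ = (0, 2, 1, 3): 3 + 9 + 4 + 22 = 38
σ = (0, 2, 3, 1): 3 + 9 + 11 + (-1) = 22
σ = (0, 3, 1, 2): 3 + 22 + 4 + (-4) = 25
σ = (0, 3, 2, 1): 3 + 22 + 0 + (-1) = 24
σ = (1, 0, 2, 3): 18 + 2 + 0 + 22 = 42
σ = (1, 0, 3, 2): 18 + 2 + 11 + (-4) = 27
σ = (1, 2, 0, 3): 18 + 9 + 25 + 22 = 74
σ = (1, 2, 3, 0): 18 + 9 + 11 + 11 = 49
σ = (1, 3, 0, 2): 18 + 22 + 25 + (-4) = 61
σ = (1, 3, 2, 0): 18 + 22 + 0 + 11 = 51
σ = (2, 0, 1, 3): (-4) + 2 + 4 + 22 = 24
σ = (2, 0, 3, 1): (-4) + 2 + 11 + (-1) = 8
σ = (2, 1, 0, 3): (-4) + 29 + 25 + 22 = 72
σ = (2, 1, 3, 0): (-4) + 29 + 11 + 11 = 47
σ = (2, 3, 0, 1): (-4) + 22 + 25 + (-1) = 42
σ = (2, 3, 1, 0): (-4) + 22 + 4 + 11 = 33
σ = (3, 0, 1, 2): 22 + 2 + 4 + (-4) = 24
σ = (3, 0, 2, 1): 22 + 2 + 0 + (-1) = 23
σ = (3, 1, 0, 2): 22 + 29 + 25 + (-4) = 72
σ = (3, 1, 2, 0): 22 + 29 + 0 + 11 = 62
σ = (3, 2, 0, 1): 22 + 9 + 25 + (-1) = 55
σ = (3, 2, 1, 0): 22 + 9 + 4 + 11 = 46
Optimal value attained by: σ = (1, 2, 0, 3).
Answer: det⊕(C) = 74; verdict: NONSINGULAR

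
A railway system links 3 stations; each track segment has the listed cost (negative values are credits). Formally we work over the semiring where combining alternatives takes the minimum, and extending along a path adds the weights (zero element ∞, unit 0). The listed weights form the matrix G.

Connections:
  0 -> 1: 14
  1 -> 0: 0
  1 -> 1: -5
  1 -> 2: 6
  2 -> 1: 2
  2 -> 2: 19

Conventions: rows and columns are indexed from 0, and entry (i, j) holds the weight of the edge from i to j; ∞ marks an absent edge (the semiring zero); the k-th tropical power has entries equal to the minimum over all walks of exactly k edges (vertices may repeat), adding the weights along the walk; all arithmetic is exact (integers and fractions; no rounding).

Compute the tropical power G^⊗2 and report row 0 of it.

G^⊗2:
  [14, 9, 20]
  [-5, -10, 1]
  [2, -3, 8]
Answer: row 0 of G^⊗2 = [14, 9, 20]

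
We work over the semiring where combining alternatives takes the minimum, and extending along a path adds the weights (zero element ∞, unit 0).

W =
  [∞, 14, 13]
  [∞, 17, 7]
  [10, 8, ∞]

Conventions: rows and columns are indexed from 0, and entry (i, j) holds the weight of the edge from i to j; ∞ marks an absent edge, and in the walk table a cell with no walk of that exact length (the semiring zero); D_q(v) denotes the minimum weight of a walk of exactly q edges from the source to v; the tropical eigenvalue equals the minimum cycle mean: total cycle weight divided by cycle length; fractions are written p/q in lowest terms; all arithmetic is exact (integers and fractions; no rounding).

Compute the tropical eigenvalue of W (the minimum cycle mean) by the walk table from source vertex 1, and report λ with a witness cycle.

q=0: [∞, 0, ∞]
q=1: [∞, 17, 7]
q=2: [17, 15, 24]
q=3: [34, 31, 22]
Optimal cycle mean attained by: cycle 1->2->1, total 7 + 8, length 2.
Answer: λ = 15/2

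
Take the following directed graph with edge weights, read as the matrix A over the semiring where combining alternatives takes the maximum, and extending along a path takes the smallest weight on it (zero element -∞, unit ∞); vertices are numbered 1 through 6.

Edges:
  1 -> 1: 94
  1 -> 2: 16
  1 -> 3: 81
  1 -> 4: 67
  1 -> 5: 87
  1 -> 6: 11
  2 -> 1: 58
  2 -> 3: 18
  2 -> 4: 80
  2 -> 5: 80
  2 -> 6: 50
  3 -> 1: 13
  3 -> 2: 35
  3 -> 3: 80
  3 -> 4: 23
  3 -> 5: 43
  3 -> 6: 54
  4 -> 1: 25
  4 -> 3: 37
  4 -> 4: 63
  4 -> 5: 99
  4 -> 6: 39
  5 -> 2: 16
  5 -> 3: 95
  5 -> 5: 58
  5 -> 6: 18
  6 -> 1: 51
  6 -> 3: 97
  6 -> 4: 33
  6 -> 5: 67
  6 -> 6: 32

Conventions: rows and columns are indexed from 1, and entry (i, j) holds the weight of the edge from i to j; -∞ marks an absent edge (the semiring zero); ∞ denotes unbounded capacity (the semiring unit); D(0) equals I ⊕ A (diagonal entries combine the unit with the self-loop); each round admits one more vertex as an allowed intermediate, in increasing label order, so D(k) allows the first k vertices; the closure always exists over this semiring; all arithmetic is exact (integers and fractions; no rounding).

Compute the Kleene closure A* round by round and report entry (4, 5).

D(0):
  [∞, 16, 81, 67, 87, 11]
  [58, ∞, 18, 80, 80, 50]
  [13, 35, ∞, 23, 43, 54]
  [25, -∞, 37, ∞, 99, 39]
  [-∞, 16, 95, -∞, ∞, 18]
  [51, -∞, 97, 33, 67, ∞]
D(1):
  [∞, 16, 81, 67, 87, 11]
  [58, ∞, 58, 80, 80, 50]
  [13, 35, ∞, 23, 43, 54]
  [25, 16, 37, ∞, 99, 39]
  [-∞, 16, 95, -∞, ∞, 18]
  [51, 16, 97, 51, 67, ∞]
D(2):
  [∞, 16, 81, 67, 87, 16]
  [58, ∞, 58, 80, 80, 50]
  [35, 35, ∞, 35, 43, 54]
  [25, 16, 37, ∞, 99, 39]
  [16, 16, 95, 16, ∞, 18]
  [51, 16, 97, 51, 67, ∞]
D(3):
  [∞, 35, 81, 67, 87, 54]
  [58, ∞, 58, 80, 80, 54]
  [35, 35, ∞, 35, 43, 54]
  [35, 35, 37, ∞, 99, 39]
  [35, 35, 95, 35, ∞, 54]
  [51, 35, 97, 51, 67, ∞]
D(4):
  [∞, 35, 81, 67, 87, 54]
  [58, ∞, 58, 80, 80, 54]
  [35, 35, ∞, 35, 43, 54]
  [35, 35, 37, ∞, 99, 39]
  [35, 35, 95, 35, ∞, 54]
  [51, 35, 97, 51, 67, ∞]
D(5):
  [∞, 35, 87, 67, 87, 54]
  [58, ∞, 80, 80, 80, 54]
  [35, 35, ∞, 35, 43, 54]
  [35, 35, 95, ∞, 99, 54]
  [35, 35, 95, 35, ∞, 54]
  [51, 35, 97, 51, 67, ∞]
D(6):
  [∞, 35, 87, 67, 87, 54]
  [58, ∞, 80, 80, 80, 54]
  [51, 35, ∞, 51, 54, 54]
  [51, 35, 95, ∞, 99, 54]
  [51, 35, 95, 51, ∞, 54]
  [51, 35, 97, 51, 67, ∞]
Answer: A*[4][5] = 99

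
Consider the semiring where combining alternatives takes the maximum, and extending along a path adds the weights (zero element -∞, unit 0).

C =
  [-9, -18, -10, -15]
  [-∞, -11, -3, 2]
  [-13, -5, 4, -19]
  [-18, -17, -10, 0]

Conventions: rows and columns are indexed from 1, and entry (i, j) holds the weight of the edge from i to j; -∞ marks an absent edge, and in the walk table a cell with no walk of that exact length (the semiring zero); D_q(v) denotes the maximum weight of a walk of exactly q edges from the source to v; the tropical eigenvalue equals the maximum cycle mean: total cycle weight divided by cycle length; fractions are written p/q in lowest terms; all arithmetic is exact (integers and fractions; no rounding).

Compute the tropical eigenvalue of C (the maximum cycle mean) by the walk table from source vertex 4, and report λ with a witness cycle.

q=0: [-∞, -∞, -∞, 0]
q=1: [-18, -17, -10, 0]
q=2: [-18, -15, -6, 0]
q=3: [-18, -11, -2, 0]
q=4: [-15, -7, 2, 0]
Optimal cycle mean attained by: cycle 3->3, total 4, length 1.
Answer: λ = 4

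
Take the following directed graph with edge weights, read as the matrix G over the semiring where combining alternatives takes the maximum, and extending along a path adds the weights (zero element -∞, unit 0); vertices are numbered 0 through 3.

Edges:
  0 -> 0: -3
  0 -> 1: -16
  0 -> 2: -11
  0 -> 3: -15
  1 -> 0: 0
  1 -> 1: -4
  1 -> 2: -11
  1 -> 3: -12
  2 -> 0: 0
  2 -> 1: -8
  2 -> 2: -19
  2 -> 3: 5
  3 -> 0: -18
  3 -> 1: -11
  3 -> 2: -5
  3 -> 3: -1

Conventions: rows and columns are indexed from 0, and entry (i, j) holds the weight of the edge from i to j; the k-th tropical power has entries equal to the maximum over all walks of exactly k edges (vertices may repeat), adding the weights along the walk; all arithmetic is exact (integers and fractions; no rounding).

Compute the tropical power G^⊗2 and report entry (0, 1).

G^⊗2:
  [-6, -19, -14, -6]
  [-3, -8, -11, -6]
  [-3, -6, 0, 4]
  [-5, -12, -6, 0]
Key observation: the optimum is the walk 0->0->1, with weight (-3) + (-16) = -19.
Optimal value attained by: walk 0->0->1.
Answer: (G^⊗2)[0][1] = -19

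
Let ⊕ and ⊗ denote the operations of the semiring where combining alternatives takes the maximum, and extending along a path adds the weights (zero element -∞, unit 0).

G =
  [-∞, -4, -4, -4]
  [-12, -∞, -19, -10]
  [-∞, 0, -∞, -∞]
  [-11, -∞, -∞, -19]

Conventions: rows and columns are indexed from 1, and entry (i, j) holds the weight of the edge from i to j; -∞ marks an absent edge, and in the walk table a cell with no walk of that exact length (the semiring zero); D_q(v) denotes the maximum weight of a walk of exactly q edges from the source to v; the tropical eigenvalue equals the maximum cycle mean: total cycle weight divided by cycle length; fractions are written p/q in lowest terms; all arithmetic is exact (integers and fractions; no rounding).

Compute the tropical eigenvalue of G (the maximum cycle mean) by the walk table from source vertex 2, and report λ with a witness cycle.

q=0: [-∞, 0, -∞, -∞]
q=1: [-12, -∞, -19, -10]
q=2: [-21, -16, -16, -16]
q=3: [-27, -16, -25, -25]
q=4: [-28, -25, -31, -26]
Optimal cycle mean attained by: cycle 1->3->2->1, total (-4) + 0 + (-12), length 3.
Answer: λ = -16/3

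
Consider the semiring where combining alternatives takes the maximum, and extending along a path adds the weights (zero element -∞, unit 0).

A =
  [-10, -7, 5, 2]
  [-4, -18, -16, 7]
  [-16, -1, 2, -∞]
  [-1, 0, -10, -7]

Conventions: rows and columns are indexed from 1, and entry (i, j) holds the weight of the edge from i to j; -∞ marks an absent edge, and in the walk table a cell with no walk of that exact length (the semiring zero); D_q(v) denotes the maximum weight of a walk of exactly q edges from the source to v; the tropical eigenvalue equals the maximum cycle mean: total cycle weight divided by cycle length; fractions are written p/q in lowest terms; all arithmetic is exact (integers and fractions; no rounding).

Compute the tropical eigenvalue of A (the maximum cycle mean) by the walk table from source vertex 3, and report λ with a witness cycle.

q=0: [-∞, -∞, 0, -∞]
q=1: [-16, -1, 2, -∞]
q=2: [-5, 1, 4, 6]
q=3: [5, 6, 6, 8]
q=4: [7, 8, 10, 13]
Optimal cycle mean attained by: cycle 2->4->2, total 7 + 0, length 2.
Answer: λ = 7/2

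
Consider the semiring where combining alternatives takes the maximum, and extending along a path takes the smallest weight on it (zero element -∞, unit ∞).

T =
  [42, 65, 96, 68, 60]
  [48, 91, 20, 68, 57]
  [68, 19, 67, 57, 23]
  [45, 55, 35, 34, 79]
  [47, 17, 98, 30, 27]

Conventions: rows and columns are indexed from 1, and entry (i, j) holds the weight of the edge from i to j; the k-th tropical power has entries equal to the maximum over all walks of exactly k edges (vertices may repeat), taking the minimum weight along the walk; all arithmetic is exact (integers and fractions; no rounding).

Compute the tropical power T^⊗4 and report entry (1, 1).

T^⊗2:
  [68, 65, 67, 65, 68]
  [48, 91, 57, 68, 68]
  [67, 65, 68, 68, 60]
  [48, 55, 79, 55, 55]
  [68, 47, 67, 57, 47]
T^⊗3:
  [67, 65, 68, 68, 65]
  [57, 91, 68, 68, 68]
  [68, 65, 67, 67, 68]
  [68, 55, 67, 57, 55]
  [67, 65, 68, 68, 60]
T^⊗4:
  [68, 65, 67, 67, 68]
  [68, 91, 68, 68, 68]
  [67, 65, 68, 68, 67]
  [67, 65, 68, 68, 60]
  [68, 65, 67, 67, 68]
Key observation: the optimum is the walk 1->3->1->3->1, with weight 96 min 68 min 96 min 68 = 68.
Optimal value attained by: walk 1->3->1->3->1.
Answer: (T^⊗4)[1][1] = 68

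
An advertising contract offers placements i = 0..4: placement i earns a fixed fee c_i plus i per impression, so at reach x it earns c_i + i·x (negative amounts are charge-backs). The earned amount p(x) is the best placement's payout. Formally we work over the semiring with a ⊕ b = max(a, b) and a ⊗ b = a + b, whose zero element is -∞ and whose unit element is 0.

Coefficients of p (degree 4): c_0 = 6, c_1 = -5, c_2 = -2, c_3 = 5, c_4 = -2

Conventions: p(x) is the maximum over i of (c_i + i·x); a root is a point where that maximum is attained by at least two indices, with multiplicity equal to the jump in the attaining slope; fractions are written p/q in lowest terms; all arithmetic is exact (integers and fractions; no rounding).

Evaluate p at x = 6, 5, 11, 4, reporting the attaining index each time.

p(6) = max(6+0·6=6, -5+1·6=1, -2+2·6=10, 5+3·6=23, -2+4·6=22) = 23 (attained by i=3)
p(5) = max(6+0·5=6, -5+1·5=0, -2+2·5=8, 5+3·5=20, -2+4·5=18) = 20 (attained by i=3)
p(11) = max(6+0·11=6, -5+1·11=6, -2+2·11=20, 5+3·11=38, -2+4·11=42) = 42 (attained by i=4)
p(4) = max(6+0·4=6, -5+1·4=-1, -2+2·4=6, 5+3·4=17, -2+4·4=14) = 17 (attained by i=3)
Answer: p(6) = 23; p(5) = 20; p(11) = 42; p(4) = 17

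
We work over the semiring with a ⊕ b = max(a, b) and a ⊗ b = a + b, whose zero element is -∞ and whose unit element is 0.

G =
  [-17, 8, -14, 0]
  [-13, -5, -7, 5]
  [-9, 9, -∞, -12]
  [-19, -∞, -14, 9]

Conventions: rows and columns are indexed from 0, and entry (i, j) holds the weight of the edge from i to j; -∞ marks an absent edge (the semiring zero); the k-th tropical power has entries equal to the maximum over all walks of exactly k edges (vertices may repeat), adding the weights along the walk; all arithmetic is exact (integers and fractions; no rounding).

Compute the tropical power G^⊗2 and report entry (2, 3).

G^⊗2:
  [-5, 3, 1, 13]
  [-14, 2, -9, 14]
  [-4, 4, 2, 14]
  [-10, -5, -5, 18]
Key observation: the optimum is the walk 2->1->3, with weight 9 + 5 = 14.
Optimal value attained by: walk 2->1->3.
Answer: (G^⊗2)[2][3] = 14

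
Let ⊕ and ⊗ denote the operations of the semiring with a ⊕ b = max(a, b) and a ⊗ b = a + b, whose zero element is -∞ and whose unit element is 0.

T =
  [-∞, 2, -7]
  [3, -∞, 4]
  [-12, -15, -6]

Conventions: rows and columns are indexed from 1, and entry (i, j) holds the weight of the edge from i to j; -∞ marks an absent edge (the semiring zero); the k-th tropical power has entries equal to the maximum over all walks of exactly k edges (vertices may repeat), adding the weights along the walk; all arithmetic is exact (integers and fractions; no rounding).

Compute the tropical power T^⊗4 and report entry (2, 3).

T^⊗2:
  [5, -22, 6]
  [-8, 5, -2]
  [-12, -10, -11]
T^⊗3:
  [-6, 7, 0]
  [8, -6, 9]
  [-7, -10, -6]
T^⊗4:
  [10, -4, 11]
  [-3, 10, 3]
  [-7, -5, -6]
Key observation: the optimum is the walk 2->1->2->3->3, with weight 3 + 2 + 4 + (-6) = 3.
Optimal value attained by: walk 2->1->2->3->3.
Answer: (T^⊗4)[2][3] = 3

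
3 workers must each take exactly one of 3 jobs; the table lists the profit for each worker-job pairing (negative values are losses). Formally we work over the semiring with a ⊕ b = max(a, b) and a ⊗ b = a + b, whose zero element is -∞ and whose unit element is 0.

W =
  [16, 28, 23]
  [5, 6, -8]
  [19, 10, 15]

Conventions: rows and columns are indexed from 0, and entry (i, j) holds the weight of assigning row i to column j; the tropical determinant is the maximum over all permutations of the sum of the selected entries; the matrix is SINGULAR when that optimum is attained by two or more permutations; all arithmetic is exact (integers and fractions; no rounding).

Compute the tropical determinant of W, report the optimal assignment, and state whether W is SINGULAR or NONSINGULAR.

σ = (0, 1, 2): 16 + 6 + 15 = 37
σ = (0, 2, 1): 16 + (-8) + 10 = 18
σ = (1, 0, 2): 28 + 5 + 15 = 48
σ = (1, 2, 0): 28 + (-8) + 19 = 39
σ = (2, 0, 1): 23 + 5 + 10 = 38
σ = (2, 1, 0): 23 + 6 + 19 = 48
Optimal value attained by: σ = (1, 0, 2).
Answer: det⊕(W) = 48; verdict: SINGULAR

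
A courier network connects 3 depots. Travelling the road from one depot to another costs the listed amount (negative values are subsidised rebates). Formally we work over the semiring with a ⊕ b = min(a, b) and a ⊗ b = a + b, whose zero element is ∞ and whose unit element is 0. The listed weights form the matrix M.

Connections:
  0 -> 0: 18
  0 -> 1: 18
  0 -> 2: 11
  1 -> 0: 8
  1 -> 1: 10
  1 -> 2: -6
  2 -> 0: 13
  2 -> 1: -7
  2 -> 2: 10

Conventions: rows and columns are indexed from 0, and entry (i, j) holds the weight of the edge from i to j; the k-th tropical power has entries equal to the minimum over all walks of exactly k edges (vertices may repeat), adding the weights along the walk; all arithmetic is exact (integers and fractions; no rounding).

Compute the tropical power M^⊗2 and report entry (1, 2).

M^⊗2:
  [24, 4, 12]
  [7, -13, 4]
  [1, 3, -13]
Key observation: the optimum is the walk 1->1->2, with weight 10 + (-6) = 4.
Optimal value attained by: walk 1->1->2.
Answer: (M^⊗2)[1][2] = 4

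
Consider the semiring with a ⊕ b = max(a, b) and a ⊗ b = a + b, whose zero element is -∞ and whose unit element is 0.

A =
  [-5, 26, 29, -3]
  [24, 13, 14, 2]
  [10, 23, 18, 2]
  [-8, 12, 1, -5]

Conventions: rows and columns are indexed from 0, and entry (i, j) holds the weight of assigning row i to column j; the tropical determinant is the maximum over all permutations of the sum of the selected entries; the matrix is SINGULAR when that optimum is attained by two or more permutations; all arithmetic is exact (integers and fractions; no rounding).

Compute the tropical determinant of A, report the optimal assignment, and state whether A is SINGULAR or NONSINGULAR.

σ = (0, 1, 2, 3): (-5) + 13 + 18 + (-5) = 21
σ = (0, 1, 3, 2): (-5) + 13 + 2 + 1 = 11
σ = (0, 2, 1, 3): (-5) + 14 + 23 + (-5) = 27
σ = (0, 2, 3, 1): (-5) + 14 + 2 + 12 = 23
σ = (0, 3, 1, 2): (-5) + 2 + 23 + 1 = 21
σ = (0, 3, 2, 1): (-5) + 2 + 18 + 12 = 27
σ = (1, 0, 2, 3): 26 + 24 + 18 + (-5) = 63
σ = (1, 0, 3, 2): 26 + 24 + 2 + 1 = 53
σ = (1, 2, 0, 3): 26 + 14 + 10 + (-5) = 45
σ = (1, 2, 3, 0): 26 + 14 + 2 + (-8) = 34
σ = (1, 3, 0, 2): 26 + 2 + 10 + 1 = 39
σ = (1, 3, 2, 0): 26 + 2 + 18 + (-8) = 38
σ = (2, 0, 1, 3): 29 + 24 + 23 + (-5) = 71
σ = (2, 0, 3, 1): 29 + 24 + 2 + 12 = 67
σ = (2, 1, 0, 3): 29 + 13 + 10 + (-5) = 47
σ = (2, 1, 3, 0): 29 + 13 + 2 + (-8) = 36
σ = (2, 3, 0, 1): 29 + 2 + 10 + 12 = 53
σ = (2, 3, 1, 0): 29 + 2 + 23 + (-8) = 46
σ = (3, 0, 1, 2): (-3) + 24 + 23 + 1 = 45
σ = (3, 0, 2, 1): (-3) + 24 + 18 + 12 = 51
σ = (3, 1, 0, 2): (-3) + 13 + 10 + 1 = 21
σ = (3, 1, 2, 0): (-3) + 13 + 18 + (-8) = 20
σ = (3, 2, 0, 1): (-3) + 14 + 10 + 12 = 33
σ = (3, 2, 1, 0): (-3) + 14 + 23 + (-8) = 26
Optimal value attained by: σ = (2, 0, 1, 3).
Answer: det⊕(A) = 71; verdict: NONSINGULAR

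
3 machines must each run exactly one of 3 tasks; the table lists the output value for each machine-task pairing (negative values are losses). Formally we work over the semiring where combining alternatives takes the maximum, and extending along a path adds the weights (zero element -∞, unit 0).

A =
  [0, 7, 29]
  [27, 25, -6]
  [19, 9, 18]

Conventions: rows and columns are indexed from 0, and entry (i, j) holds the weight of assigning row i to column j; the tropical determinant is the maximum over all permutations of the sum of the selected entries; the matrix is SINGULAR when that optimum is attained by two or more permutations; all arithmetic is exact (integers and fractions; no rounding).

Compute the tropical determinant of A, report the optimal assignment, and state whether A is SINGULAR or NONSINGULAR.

σ = (0, 1, 2): 0 + 25 + 18 = 43
σ = (0, 2, 1): 0 + (-6) + 9 = 3
σ = (1, 0, 2): 7 + 27 + 18 = 52
σ = (1, 2, 0): 7 + (-6) + 19 = 20
σ = (2, 0, 1): 29 + 27 + 9 = 65
σ = (2, 1, 0): 29 + 25 + 19 = 73
Optimal value attained by: σ = (2, 1, 0).
Answer: det⊕(A) = 73; verdict: NONSINGULAR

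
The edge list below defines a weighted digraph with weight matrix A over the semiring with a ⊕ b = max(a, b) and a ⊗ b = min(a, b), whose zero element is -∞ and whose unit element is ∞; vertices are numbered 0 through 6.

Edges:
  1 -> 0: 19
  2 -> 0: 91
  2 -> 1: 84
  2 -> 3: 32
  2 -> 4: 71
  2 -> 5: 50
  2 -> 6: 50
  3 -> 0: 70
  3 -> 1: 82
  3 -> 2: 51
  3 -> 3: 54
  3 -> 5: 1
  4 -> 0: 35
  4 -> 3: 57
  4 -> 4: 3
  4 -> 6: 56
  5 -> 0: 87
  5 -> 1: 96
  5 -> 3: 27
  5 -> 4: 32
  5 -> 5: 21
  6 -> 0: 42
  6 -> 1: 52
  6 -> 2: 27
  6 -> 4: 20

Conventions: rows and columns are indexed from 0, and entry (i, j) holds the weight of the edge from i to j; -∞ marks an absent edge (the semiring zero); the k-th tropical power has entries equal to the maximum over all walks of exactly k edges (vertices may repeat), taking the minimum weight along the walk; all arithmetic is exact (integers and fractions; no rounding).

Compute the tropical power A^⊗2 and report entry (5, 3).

A^⊗2:
  [-∞, -∞, -∞, -∞, -∞, -∞, -∞]
  [-∞, -∞, -∞, -∞, -∞, -∞, -∞]
  [50, 50, 32, 57, 32, 21, 56]
  [54, 54, 51, 54, 51, 50, 50]
  [57, 57, 51, 54, 20, 1, 3]
  [32, 27, 27, 32, 21, 21, 32]
  [27, 27, -∞, 27, 27, 27, 27]
Key observation: the optimum is the walk 5->4->3, with weight 32 min 57 = 32.
Optimal value attained by: walk 5->4->3.
Answer: (A^⊗2)[5][3] = 32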